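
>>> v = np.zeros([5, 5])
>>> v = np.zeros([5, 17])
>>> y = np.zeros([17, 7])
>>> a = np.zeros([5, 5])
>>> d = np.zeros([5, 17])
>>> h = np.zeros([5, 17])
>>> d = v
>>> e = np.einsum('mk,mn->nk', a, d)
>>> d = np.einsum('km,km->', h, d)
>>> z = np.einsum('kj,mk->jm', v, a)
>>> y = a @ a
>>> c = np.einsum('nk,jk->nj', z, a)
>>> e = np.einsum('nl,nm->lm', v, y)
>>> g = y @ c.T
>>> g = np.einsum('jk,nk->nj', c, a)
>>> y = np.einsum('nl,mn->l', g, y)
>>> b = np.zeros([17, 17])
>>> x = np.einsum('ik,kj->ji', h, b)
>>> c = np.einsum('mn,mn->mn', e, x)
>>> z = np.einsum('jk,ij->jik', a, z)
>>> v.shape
(5, 17)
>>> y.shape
(17,)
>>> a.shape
(5, 5)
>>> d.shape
()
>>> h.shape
(5, 17)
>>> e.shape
(17, 5)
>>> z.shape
(5, 17, 5)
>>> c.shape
(17, 5)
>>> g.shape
(5, 17)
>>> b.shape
(17, 17)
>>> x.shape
(17, 5)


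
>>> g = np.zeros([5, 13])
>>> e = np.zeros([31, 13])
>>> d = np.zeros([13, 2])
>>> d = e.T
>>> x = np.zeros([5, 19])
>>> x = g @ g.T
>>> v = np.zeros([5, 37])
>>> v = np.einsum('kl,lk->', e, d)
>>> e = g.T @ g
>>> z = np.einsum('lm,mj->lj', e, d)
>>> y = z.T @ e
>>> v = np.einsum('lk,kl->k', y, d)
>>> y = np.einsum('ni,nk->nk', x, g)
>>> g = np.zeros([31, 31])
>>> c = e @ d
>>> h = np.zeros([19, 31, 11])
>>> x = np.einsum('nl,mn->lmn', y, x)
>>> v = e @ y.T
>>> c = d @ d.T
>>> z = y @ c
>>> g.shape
(31, 31)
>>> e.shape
(13, 13)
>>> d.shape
(13, 31)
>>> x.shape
(13, 5, 5)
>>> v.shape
(13, 5)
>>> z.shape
(5, 13)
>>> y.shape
(5, 13)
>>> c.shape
(13, 13)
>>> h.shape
(19, 31, 11)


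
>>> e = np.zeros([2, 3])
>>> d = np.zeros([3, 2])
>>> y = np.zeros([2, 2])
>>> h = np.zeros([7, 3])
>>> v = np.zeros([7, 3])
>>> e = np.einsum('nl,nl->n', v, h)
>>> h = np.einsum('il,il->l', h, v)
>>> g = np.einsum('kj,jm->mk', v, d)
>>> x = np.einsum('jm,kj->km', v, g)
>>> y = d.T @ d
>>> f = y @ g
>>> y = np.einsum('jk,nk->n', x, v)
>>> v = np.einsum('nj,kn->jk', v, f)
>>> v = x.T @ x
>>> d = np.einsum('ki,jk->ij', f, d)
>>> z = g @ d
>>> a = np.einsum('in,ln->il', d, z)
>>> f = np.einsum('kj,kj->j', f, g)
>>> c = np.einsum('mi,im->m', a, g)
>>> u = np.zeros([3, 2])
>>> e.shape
(7,)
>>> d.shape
(7, 3)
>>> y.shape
(7,)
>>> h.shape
(3,)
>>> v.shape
(3, 3)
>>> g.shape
(2, 7)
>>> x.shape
(2, 3)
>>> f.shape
(7,)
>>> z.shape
(2, 3)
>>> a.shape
(7, 2)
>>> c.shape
(7,)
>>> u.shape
(3, 2)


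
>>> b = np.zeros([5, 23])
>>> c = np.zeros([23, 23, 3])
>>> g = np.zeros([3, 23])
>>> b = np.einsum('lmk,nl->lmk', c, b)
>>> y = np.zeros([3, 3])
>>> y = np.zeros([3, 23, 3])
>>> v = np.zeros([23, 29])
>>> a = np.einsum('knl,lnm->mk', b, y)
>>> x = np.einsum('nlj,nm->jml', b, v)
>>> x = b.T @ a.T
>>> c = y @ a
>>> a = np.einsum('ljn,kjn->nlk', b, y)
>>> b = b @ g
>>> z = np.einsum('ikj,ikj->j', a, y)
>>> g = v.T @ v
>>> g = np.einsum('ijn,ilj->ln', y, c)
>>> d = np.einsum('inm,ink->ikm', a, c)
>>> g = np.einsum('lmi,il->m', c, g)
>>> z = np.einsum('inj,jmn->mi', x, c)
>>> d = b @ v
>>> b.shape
(23, 23, 23)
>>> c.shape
(3, 23, 23)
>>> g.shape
(23,)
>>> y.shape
(3, 23, 3)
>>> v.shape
(23, 29)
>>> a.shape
(3, 23, 3)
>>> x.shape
(3, 23, 3)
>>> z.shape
(23, 3)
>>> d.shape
(23, 23, 29)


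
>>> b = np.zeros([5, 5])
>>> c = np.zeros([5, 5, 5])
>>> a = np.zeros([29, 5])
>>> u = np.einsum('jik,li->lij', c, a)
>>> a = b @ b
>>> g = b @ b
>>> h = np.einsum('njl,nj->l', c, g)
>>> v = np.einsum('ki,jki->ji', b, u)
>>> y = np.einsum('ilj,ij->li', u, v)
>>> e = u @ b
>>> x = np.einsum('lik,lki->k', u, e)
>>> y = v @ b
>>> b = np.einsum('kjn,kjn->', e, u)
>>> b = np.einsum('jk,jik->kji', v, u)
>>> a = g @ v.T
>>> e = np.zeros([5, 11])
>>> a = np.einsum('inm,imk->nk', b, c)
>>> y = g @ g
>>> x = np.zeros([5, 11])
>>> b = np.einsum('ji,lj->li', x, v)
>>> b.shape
(29, 11)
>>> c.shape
(5, 5, 5)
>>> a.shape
(29, 5)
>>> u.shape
(29, 5, 5)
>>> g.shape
(5, 5)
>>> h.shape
(5,)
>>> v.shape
(29, 5)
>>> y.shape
(5, 5)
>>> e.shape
(5, 11)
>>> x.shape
(5, 11)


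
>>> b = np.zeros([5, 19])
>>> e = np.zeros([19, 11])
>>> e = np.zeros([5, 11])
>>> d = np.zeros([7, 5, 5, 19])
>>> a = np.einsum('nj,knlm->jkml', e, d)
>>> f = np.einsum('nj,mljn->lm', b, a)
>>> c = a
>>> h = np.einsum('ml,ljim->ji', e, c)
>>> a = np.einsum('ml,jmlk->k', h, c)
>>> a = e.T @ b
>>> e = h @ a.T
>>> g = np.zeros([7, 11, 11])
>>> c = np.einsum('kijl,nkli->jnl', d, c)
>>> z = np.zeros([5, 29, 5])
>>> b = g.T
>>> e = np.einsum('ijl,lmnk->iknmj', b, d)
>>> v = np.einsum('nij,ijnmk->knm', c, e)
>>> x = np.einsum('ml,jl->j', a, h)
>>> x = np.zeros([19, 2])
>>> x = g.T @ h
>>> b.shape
(11, 11, 7)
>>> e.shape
(11, 19, 5, 5, 11)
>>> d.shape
(7, 5, 5, 19)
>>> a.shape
(11, 19)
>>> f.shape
(7, 11)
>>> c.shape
(5, 11, 19)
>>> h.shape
(7, 19)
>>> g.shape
(7, 11, 11)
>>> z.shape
(5, 29, 5)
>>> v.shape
(11, 5, 5)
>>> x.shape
(11, 11, 19)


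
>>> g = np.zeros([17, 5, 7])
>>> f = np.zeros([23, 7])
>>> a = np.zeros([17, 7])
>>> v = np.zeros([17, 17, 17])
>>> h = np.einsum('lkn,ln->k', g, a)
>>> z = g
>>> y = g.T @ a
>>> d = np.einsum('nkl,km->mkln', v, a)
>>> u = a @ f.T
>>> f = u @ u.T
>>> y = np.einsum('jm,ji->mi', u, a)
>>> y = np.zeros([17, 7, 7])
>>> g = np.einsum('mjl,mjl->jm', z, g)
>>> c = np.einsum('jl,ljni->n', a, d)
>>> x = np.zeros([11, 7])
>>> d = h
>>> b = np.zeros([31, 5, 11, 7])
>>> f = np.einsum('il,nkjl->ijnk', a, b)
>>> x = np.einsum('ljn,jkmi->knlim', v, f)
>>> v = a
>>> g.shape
(5, 17)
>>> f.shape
(17, 11, 31, 5)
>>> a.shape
(17, 7)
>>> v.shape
(17, 7)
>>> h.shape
(5,)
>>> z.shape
(17, 5, 7)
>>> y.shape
(17, 7, 7)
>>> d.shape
(5,)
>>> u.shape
(17, 23)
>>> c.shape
(17,)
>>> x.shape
(11, 17, 17, 5, 31)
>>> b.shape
(31, 5, 11, 7)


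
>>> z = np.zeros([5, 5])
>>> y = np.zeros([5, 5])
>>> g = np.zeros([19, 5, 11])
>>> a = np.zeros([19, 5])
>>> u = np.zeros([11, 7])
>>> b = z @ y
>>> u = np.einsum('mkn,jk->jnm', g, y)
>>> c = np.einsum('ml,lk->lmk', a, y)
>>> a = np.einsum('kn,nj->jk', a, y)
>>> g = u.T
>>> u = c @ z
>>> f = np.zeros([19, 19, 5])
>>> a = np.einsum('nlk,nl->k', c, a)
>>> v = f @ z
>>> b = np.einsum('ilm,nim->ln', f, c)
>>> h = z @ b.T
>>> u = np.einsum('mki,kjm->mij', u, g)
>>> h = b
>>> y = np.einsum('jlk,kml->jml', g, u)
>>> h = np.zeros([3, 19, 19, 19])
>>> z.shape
(5, 5)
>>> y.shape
(19, 5, 11)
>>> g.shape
(19, 11, 5)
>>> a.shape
(5,)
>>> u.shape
(5, 5, 11)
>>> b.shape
(19, 5)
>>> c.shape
(5, 19, 5)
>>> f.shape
(19, 19, 5)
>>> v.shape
(19, 19, 5)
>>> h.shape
(3, 19, 19, 19)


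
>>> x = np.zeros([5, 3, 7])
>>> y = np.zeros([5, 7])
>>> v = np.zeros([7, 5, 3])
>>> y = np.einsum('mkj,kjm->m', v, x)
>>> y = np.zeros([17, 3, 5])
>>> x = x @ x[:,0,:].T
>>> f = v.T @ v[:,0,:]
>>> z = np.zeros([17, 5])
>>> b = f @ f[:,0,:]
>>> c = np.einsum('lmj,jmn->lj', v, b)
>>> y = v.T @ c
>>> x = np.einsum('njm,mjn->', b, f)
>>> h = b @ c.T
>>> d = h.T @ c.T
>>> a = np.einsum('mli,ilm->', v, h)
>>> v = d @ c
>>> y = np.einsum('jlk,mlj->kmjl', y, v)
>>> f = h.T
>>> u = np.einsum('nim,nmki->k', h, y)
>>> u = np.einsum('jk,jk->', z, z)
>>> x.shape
()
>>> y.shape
(3, 7, 3, 5)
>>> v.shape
(7, 5, 3)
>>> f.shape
(7, 5, 3)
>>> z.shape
(17, 5)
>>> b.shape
(3, 5, 3)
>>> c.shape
(7, 3)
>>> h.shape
(3, 5, 7)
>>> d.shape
(7, 5, 7)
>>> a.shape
()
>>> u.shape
()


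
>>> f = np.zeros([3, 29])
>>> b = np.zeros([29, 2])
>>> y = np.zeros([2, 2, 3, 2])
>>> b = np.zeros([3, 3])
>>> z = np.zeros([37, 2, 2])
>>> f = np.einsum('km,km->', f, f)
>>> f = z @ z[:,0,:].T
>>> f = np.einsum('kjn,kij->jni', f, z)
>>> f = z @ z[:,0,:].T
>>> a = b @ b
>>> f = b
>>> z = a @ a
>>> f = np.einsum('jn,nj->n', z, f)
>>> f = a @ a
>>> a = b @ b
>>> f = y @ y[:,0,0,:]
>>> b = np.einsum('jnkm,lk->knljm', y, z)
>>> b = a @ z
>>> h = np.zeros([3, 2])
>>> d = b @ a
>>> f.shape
(2, 2, 3, 2)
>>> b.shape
(3, 3)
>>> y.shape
(2, 2, 3, 2)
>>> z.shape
(3, 3)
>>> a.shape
(3, 3)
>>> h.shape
(3, 2)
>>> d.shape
(3, 3)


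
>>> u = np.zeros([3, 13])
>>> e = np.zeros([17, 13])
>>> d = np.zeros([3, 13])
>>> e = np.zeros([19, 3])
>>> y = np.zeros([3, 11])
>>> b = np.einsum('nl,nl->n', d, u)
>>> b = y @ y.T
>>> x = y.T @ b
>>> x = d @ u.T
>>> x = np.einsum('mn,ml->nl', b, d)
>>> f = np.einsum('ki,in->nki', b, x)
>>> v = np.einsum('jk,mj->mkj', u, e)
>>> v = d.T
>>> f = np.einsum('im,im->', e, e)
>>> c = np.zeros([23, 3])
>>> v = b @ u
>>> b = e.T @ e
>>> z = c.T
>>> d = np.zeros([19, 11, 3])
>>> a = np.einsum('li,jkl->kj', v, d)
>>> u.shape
(3, 13)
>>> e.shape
(19, 3)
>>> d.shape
(19, 11, 3)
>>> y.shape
(3, 11)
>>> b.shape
(3, 3)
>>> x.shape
(3, 13)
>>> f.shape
()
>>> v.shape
(3, 13)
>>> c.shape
(23, 3)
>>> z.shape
(3, 23)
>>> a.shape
(11, 19)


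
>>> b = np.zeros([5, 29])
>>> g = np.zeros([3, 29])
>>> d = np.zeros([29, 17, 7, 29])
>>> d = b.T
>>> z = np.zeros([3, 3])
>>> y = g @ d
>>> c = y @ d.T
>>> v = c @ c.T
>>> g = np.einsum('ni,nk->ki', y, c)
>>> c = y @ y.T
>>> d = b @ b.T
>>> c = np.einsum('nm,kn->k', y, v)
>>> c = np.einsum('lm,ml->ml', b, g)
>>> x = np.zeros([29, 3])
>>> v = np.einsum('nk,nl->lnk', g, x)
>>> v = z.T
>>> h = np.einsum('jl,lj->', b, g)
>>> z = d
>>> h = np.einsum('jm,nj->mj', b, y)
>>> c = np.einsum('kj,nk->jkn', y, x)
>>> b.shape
(5, 29)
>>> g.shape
(29, 5)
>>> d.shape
(5, 5)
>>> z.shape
(5, 5)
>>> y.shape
(3, 5)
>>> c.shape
(5, 3, 29)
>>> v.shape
(3, 3)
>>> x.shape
(29, 3)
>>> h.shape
(29, 5)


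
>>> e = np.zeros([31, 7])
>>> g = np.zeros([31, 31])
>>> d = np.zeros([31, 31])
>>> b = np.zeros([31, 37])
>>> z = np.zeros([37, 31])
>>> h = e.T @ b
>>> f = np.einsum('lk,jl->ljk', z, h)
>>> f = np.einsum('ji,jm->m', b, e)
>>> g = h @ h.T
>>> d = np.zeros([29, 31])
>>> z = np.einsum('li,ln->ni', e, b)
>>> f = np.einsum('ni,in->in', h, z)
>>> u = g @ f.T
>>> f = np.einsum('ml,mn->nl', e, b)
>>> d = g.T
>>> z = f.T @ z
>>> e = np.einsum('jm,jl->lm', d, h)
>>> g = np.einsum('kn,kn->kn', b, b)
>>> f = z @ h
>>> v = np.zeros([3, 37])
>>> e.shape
(37, 7)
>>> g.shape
(31, 37)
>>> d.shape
(7, 7)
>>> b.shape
(31, 37)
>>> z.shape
(7, 7)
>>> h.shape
(7, 37)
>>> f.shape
(7, 37)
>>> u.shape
(7, 37)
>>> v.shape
(3, 37)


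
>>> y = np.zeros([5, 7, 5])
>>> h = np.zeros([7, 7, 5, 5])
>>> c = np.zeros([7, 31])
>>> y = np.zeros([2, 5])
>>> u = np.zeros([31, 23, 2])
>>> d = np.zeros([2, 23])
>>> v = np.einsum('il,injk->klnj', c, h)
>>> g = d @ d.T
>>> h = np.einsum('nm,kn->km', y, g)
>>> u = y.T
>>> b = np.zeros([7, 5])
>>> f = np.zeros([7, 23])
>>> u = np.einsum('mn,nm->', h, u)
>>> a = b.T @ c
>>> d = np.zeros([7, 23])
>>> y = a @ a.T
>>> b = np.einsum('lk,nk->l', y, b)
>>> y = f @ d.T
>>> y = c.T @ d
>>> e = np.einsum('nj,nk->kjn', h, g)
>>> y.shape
(31, 23)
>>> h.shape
(2, 5)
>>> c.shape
(7, 31)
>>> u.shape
()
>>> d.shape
(7, 23)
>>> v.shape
(5, 31, 7, 5)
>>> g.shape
(2, 2)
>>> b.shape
(5,)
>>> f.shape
(7, 23)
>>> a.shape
(5, 31)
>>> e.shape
(2, 5, 2)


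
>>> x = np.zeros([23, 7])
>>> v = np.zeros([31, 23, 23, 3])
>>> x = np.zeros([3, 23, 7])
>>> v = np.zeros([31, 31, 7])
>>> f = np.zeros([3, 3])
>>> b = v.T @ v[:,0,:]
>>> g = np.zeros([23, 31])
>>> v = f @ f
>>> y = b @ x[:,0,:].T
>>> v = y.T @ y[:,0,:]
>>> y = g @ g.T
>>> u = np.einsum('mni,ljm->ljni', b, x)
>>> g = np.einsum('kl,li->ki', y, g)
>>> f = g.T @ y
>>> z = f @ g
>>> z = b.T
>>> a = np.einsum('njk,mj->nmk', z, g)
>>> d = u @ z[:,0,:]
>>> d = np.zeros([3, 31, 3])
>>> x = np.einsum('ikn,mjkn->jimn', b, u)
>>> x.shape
(23, 7, 3, 7)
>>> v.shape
(3, 31, 3)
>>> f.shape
(31, 23)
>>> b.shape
(7, 31, 7)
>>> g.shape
(23, 31)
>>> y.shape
(23, 23)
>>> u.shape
(3, 23, 31, 7)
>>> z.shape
(7, 31, 7)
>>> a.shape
(7, 23, 7)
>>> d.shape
(3, 31, 3)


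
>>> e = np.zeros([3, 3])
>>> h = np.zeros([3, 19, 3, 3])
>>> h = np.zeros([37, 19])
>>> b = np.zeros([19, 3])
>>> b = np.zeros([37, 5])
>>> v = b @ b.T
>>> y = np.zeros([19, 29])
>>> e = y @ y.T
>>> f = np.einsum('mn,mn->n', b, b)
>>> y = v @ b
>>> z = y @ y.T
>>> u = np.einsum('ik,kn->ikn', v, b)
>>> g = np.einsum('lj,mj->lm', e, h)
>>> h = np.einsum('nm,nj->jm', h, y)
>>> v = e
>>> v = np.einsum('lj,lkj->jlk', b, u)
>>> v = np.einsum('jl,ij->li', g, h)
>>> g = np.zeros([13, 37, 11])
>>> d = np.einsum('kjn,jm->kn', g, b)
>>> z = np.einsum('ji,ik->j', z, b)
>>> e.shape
(19, 19)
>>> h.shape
(5, 19)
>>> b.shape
(37, 5)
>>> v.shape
(37, 5)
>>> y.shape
(37, 5)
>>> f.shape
(5,)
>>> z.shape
(37,)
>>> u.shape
(37, 37, 5)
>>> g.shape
(13, 37, 11)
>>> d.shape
(13, 11)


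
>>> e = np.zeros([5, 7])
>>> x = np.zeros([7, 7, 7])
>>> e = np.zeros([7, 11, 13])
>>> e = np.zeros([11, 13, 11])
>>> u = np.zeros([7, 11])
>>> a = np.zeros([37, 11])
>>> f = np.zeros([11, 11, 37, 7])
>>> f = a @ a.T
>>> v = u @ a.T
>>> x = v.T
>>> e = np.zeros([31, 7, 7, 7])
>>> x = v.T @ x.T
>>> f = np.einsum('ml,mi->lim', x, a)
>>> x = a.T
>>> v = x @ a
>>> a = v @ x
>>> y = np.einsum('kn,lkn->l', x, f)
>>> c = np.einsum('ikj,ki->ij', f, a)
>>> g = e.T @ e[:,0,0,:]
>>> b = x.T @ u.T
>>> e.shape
(31, 7, 7, 7)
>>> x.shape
(11, 37)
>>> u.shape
(7, 11)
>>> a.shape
(11, 37)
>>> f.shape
(37, 11, 37)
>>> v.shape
(11, 11)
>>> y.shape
(37,)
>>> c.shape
(37, 37)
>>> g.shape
(7, 7, 7, 7)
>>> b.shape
(37, 7)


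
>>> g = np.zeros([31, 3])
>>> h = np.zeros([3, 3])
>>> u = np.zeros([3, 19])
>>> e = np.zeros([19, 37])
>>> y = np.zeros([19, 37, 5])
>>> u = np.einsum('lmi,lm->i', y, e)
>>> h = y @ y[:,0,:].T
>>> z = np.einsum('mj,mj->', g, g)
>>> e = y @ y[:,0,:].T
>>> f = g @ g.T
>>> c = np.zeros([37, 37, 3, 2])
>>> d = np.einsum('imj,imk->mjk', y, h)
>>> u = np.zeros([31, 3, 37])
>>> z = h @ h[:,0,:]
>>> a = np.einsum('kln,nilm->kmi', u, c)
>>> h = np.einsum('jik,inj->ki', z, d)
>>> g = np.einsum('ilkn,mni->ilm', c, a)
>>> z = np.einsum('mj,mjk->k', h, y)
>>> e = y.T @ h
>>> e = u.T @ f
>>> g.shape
(37, 37, 31)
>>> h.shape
(19, 37)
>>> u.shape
(31, 3, 37)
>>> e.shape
(37, 3, 31)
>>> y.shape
(19, 37, 5)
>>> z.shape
(5,)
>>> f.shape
(31, 31)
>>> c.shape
(37, 37, 3, 2)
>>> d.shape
(37, 5, 19)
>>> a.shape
(31, 2, 37)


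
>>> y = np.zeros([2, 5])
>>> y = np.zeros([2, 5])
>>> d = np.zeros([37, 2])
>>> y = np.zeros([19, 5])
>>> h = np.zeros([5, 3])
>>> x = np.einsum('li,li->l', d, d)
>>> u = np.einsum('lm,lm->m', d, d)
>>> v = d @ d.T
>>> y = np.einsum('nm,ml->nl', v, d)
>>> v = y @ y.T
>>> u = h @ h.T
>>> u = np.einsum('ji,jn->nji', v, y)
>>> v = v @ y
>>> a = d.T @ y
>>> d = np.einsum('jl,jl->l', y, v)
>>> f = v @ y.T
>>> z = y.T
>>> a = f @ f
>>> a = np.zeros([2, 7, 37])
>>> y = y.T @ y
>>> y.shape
(2, 2)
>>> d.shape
(2,)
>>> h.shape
(5, 3)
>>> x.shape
(37,)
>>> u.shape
(2, 37, 37)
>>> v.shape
(37, 2)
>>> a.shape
(2, 7, 37)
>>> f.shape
(37, 37)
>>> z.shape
(2, 37)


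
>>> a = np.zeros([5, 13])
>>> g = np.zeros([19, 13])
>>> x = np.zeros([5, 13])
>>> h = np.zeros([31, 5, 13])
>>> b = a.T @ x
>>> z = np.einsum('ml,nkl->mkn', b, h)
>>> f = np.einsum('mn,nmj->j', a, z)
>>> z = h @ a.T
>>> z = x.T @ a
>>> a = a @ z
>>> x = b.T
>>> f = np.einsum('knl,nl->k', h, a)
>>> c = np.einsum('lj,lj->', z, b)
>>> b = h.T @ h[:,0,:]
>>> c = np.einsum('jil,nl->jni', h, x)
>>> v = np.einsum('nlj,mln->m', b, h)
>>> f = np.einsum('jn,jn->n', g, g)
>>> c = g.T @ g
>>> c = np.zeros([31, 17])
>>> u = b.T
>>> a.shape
(5, 13)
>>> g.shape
(19, 13)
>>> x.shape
(13, 13)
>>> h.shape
(31, 5, 13)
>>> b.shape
(13, 5, 13)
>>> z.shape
(13, 13)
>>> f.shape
(13,)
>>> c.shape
(31, 17)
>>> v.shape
(31,)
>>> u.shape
(13, 5, 13)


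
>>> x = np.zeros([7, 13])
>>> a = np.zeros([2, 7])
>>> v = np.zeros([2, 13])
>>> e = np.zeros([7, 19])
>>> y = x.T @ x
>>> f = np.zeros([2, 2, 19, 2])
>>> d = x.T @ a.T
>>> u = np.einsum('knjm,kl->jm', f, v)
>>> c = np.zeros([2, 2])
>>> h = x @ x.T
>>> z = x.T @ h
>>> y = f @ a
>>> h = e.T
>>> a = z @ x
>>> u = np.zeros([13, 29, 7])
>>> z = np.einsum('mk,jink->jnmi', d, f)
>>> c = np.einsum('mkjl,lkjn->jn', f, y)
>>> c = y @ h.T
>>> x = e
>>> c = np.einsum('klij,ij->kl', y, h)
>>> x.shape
(7, 19)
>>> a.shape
(13, 13)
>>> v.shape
(2, 13)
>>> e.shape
(7, 19)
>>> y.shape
(2, 2, 19, 7)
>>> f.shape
(2, 2, 19, 2)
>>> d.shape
(13, 2)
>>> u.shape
(13, 29, 7)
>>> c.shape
(2, 2)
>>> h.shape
(19, 7)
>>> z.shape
(2, 19, 13, 2)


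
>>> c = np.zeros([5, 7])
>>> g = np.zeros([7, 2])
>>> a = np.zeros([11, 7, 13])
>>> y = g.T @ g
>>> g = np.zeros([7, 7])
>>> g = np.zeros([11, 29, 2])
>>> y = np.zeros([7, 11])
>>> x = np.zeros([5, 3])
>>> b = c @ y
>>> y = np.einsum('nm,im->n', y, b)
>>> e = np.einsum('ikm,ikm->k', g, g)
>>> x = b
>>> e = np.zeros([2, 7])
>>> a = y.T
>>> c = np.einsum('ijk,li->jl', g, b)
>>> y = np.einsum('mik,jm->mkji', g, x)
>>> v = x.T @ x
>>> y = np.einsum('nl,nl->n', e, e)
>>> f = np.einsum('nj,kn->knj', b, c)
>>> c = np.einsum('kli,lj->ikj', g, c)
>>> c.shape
(2, 11, 5)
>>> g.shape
(11, 29, 2)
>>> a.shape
(7,)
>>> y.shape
(2,)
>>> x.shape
(5, 11)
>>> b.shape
(5, 11)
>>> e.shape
(2, 7)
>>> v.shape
(11, 11)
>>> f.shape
(29, 5, 11)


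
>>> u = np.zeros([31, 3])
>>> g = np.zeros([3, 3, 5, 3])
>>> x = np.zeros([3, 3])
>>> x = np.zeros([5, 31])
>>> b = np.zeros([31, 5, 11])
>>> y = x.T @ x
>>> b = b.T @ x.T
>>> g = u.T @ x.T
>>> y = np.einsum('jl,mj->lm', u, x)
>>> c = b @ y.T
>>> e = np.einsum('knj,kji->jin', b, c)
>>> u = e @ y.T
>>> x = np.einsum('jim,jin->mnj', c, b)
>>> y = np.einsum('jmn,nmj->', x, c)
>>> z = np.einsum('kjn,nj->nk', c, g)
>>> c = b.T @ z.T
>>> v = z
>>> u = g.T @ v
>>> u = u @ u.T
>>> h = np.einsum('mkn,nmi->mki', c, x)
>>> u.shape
(5, 5)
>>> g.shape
(3, 5)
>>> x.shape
(3, 5, 11)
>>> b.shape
(11, 5, 5)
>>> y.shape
()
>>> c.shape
(5, 5, 3)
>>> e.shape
(5, 3, 5)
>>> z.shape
(3, 11)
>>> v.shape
(3, 11)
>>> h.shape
(5, 5, 11)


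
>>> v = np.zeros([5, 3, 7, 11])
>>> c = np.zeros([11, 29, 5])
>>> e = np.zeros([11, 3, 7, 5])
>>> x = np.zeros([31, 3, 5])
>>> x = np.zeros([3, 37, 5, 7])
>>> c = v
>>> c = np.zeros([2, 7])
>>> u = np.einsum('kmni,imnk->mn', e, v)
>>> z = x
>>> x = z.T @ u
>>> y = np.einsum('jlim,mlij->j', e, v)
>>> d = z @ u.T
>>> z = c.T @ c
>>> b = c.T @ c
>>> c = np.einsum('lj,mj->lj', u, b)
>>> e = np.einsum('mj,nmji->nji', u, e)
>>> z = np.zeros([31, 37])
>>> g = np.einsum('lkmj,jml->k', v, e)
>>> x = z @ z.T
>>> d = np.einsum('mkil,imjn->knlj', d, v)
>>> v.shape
(5, 3, 7, 11)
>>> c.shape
(3, 7)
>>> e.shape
(11, 7, 5)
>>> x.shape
(31, 31)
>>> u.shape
(3, 7)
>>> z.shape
(31, 37)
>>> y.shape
(11,)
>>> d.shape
(37, 11, 3, 7)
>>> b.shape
(7, 7)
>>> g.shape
(3,)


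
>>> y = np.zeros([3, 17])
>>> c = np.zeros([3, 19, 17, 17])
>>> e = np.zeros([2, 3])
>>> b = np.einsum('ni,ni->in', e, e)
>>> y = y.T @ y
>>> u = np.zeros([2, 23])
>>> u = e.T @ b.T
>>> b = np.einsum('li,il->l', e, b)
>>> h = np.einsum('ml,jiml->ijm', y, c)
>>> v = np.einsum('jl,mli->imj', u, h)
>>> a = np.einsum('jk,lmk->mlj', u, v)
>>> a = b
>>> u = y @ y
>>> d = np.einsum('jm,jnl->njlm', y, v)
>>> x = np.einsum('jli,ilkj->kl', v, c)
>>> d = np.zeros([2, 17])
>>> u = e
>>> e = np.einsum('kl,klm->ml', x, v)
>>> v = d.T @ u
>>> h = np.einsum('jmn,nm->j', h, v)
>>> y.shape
(17, 17)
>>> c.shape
(3, 19, 17, 17)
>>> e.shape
(3, 19)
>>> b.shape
(2,)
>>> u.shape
(2, 3)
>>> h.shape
(19,)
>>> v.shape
(17, 3)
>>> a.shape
(2,)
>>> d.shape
(2, 17)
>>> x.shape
(17, 19)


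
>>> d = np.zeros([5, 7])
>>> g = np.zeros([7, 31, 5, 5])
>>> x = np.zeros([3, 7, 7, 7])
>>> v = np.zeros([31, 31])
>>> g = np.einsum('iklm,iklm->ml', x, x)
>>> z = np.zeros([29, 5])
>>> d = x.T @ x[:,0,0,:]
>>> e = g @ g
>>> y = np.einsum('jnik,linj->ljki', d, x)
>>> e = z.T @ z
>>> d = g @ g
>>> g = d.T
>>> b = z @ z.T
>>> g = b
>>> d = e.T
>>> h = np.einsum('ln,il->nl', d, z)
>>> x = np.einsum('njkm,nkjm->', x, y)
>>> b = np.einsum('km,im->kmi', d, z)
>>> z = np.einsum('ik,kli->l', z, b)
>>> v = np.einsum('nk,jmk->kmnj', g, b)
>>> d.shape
(5, 5)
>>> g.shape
(29, 29)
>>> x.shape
()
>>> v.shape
(29, 5, 29, 5)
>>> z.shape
(5,)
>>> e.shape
(5, 5)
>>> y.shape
(3, 7, 7, 7)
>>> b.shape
(5, 5, 29)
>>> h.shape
(5, 5)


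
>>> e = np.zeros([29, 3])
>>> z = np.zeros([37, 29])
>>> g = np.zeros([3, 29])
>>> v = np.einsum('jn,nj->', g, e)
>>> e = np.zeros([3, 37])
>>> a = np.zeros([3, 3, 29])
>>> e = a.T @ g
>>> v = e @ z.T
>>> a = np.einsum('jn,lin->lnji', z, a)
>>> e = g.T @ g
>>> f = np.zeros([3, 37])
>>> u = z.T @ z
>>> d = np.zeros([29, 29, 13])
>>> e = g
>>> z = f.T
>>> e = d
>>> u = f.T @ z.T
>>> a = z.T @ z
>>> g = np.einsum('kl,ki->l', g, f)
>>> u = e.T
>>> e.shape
(29, 29, 13)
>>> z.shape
(37, 3)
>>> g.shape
(29,)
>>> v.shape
(29, 3, 37)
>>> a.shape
(3, 3)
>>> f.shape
(3, 37)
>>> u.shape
(13, 29, 29)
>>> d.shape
(29, 29, 13)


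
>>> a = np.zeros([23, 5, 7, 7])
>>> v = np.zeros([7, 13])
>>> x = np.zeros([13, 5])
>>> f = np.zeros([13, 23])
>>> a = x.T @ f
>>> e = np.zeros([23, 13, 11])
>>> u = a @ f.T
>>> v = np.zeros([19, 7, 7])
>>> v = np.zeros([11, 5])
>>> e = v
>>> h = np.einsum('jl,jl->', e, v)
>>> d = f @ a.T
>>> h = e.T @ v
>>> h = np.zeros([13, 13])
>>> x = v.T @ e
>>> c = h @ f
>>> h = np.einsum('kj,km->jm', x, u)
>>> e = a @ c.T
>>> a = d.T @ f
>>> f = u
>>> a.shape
(5, 23)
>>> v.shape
(11, 5)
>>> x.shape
(5, 5)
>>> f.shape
(5, 13)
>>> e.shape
(5, 13)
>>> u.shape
(5, 13)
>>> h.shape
(5, 13)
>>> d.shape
(13, 5)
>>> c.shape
(13, 23)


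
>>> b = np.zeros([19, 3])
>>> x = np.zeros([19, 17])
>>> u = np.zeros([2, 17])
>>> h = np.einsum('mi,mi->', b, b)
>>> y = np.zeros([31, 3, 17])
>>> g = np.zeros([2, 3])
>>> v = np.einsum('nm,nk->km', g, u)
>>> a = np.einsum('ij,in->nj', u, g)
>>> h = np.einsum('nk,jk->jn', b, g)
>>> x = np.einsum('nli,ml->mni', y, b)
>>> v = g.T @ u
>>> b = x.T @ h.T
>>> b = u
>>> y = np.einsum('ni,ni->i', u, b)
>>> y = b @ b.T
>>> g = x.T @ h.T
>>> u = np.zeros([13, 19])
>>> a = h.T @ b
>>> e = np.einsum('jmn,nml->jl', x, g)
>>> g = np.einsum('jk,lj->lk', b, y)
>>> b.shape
(2, 17)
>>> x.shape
(19, 31, 17)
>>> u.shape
(13, 19)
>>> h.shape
(2, 19)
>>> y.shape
(2, 2)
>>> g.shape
(2, 17)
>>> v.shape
(3, 17)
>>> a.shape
(19, 17)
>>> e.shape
(19, 2)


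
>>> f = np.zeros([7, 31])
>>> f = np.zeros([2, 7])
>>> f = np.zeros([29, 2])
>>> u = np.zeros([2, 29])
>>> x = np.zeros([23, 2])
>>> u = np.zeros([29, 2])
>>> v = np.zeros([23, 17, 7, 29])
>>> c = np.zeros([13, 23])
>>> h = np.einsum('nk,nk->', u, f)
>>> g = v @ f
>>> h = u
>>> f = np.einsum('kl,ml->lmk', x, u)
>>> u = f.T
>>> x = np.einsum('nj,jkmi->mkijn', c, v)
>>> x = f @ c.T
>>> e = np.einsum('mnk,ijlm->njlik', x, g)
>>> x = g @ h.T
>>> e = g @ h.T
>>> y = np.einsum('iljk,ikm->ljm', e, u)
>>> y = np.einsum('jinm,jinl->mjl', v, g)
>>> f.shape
(2, 29, 23)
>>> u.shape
(23, 29, 2)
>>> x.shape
(23, 17, 7, 29)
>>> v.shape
(23, 17, 7, 29)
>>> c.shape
(13, 23)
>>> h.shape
(29, 2)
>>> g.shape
(23, 17, 7, 2)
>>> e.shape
(23, 17, 7, 29)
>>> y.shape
(29, 23, 2)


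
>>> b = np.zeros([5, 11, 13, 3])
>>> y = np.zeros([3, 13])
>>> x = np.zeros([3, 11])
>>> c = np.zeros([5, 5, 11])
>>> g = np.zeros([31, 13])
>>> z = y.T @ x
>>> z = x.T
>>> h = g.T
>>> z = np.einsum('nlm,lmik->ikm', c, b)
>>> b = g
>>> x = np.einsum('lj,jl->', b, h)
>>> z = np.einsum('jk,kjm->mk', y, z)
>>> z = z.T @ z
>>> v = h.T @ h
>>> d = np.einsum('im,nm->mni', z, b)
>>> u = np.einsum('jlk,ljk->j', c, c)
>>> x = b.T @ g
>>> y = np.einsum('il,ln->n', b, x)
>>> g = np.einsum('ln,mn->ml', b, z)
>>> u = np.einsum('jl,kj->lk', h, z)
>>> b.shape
(31, 13)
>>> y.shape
(13,)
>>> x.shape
(13, 13)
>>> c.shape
(5, 5, 11)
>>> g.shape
(13, 31)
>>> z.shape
(13, 13)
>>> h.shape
(13, 31)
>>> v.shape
(31, 31)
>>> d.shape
(13, 31, 13)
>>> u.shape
(31, 13)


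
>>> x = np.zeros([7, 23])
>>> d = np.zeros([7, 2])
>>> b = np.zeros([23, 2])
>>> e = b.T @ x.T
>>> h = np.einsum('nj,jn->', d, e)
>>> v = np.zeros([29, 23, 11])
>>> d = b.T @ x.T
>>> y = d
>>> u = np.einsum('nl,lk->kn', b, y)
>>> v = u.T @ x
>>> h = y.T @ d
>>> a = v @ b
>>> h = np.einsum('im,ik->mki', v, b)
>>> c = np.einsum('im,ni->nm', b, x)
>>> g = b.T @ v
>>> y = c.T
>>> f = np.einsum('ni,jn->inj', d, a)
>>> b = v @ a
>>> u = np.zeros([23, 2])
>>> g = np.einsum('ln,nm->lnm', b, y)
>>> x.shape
(7, 23)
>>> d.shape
(2, 7)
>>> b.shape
(23, 2)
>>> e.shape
(2, 7)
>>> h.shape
(23, 2, 23)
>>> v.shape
(23, 23)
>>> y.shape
(2, 7)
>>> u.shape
(23, 2)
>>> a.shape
(23, 2)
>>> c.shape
(7, 2)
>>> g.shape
(23, 2, 7)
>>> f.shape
(7, 2, 23)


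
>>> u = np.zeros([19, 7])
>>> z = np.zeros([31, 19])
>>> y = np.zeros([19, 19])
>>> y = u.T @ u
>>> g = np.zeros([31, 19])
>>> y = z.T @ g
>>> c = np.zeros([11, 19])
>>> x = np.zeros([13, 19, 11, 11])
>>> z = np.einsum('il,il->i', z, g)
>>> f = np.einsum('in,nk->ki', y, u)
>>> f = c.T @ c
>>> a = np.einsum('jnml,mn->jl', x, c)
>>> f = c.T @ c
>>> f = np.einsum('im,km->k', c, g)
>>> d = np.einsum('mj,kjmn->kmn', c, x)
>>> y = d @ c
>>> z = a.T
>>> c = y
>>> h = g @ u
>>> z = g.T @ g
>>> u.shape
(19, 7)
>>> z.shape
(19, 19)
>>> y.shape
(13, 11, 19)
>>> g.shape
(31, 19)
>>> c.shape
(13, 11, 19)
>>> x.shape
(13, 19, 11, 11)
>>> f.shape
(31,)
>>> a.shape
(13, 11)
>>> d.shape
(13, 11, 11)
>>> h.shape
(31, 7)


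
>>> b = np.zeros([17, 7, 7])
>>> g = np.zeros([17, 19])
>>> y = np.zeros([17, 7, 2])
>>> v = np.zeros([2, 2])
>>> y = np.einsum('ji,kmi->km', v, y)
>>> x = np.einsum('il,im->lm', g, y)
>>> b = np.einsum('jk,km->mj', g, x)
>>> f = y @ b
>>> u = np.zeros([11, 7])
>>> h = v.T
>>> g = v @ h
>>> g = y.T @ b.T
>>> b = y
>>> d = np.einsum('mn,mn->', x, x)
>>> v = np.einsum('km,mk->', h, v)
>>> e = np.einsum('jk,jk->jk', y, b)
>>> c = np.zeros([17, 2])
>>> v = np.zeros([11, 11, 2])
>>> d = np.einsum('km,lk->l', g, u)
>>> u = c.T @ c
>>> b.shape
(17, 7)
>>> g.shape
(7, 7)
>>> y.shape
(17, 7)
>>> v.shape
(11, 11, 2)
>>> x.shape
(19, 7)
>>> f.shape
(17, 17)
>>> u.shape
(2, 2)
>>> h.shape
(2, 2)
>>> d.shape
(11,)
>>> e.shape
(17, 7)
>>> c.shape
(17, 2)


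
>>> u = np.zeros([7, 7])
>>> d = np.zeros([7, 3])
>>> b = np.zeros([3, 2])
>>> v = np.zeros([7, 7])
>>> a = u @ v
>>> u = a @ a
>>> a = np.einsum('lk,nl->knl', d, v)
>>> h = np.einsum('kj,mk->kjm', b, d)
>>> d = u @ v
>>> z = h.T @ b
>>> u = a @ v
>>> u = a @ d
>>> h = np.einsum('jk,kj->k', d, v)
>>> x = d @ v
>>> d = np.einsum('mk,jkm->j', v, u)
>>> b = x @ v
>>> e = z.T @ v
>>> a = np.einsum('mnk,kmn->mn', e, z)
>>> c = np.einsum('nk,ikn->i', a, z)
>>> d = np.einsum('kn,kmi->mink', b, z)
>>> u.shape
(3, 7, 7)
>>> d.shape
(2, 2, 7, 7)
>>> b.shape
(7, 7)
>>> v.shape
(7, 7)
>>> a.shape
(2, 2)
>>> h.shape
(7,)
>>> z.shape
(7, 2, 2)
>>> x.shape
(7, 7)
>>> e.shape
(2, 2, 7)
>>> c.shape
(7,)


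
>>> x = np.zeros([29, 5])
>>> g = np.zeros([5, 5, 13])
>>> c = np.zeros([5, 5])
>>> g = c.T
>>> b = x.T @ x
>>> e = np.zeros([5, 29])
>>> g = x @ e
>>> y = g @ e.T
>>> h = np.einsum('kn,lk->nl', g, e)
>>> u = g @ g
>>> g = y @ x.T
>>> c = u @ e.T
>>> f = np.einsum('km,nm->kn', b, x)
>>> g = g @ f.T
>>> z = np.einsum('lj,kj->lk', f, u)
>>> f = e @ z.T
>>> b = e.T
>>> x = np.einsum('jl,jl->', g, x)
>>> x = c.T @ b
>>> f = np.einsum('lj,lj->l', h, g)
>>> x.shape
(5, 5)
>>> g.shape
(29, 5)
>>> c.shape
(29, 5)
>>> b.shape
(29, 5)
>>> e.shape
(5, 29)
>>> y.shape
(29, 5)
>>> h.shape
(29, 5)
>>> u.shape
(29, 29)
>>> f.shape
(29,)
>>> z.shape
(5, 29)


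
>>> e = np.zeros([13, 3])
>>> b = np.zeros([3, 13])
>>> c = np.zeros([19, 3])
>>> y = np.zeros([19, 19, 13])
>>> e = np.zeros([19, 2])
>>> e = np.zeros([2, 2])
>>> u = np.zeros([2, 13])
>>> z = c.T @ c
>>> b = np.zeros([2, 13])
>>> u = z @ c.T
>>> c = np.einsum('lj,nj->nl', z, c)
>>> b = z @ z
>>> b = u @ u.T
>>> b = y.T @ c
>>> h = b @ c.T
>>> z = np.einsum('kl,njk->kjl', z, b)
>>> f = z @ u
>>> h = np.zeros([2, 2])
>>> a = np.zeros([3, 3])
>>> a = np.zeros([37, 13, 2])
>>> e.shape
(2, 2)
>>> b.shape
(13, 19, 3)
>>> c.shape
(19, 3)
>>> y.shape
(19, 19, 13)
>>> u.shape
(3, 19)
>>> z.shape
(3, 19, 3)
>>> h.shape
(2, 2)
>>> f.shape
(3, 19, 19)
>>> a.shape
(37, 13, 2)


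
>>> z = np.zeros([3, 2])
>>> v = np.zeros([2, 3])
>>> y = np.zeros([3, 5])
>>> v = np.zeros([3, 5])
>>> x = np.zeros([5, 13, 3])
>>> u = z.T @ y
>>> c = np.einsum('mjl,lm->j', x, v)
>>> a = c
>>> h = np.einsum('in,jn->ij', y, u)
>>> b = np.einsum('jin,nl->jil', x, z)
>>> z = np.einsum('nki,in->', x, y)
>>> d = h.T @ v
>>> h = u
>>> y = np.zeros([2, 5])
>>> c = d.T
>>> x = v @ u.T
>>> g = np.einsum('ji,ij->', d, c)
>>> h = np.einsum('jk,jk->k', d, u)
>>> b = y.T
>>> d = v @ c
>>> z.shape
()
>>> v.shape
(3, 5)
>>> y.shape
(2, 5)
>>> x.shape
(3, 2)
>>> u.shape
(2, 5)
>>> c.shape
(5, 2)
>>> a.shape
(13,)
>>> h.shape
(5,)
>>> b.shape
(5, 2)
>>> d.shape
(3, 2)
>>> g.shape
()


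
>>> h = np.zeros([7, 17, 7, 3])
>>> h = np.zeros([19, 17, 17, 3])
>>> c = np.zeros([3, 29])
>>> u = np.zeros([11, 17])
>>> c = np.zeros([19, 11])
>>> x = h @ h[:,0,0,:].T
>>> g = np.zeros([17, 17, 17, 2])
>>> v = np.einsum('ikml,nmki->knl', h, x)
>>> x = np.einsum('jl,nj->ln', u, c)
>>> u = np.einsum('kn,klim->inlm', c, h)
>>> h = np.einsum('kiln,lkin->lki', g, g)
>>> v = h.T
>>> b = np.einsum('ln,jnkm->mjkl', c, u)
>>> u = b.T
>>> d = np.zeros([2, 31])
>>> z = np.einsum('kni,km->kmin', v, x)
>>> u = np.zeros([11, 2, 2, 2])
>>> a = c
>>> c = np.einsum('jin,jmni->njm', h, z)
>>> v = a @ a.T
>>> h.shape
(17, 17, 17)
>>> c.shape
(17, 17, 19)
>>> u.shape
(11, 2, 2, 2)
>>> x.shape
(17, 19)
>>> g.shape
(17, 17, 17, 2)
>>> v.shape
(19, 19)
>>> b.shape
(3, 17, 17, 19)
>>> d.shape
(2, 31)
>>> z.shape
(17, 19, 17, 17)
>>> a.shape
(19, 11)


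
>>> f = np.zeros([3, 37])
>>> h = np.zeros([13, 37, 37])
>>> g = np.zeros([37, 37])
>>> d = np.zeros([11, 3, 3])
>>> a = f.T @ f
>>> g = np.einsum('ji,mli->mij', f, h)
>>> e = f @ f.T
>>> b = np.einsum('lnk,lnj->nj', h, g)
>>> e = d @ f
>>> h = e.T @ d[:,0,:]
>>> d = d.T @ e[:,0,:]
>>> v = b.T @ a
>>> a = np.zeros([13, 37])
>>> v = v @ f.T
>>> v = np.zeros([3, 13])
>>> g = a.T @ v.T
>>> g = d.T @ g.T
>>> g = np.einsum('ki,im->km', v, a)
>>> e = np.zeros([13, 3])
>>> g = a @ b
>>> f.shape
(3, 37)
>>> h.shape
(37, 3, 3)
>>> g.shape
(13, 3)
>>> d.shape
(3, 3, 37)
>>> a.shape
(13, 37)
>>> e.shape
(13, 3)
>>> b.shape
(37, 3)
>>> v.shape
(3, 13)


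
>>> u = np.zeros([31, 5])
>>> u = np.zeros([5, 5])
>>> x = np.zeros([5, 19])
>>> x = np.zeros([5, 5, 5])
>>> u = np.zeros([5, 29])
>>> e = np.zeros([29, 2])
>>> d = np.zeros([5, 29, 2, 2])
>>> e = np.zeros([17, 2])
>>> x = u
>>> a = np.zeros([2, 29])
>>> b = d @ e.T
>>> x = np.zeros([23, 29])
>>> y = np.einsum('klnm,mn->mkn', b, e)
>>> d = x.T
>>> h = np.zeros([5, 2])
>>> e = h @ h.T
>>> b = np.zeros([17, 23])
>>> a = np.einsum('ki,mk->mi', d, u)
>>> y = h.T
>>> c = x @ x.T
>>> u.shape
(5, 29)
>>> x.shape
(23, 29)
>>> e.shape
(5, 5)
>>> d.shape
(29, 23)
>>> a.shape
(5, 23)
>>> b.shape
(17, 23)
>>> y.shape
(2, 5)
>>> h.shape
(5, 2)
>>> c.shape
(23, 23)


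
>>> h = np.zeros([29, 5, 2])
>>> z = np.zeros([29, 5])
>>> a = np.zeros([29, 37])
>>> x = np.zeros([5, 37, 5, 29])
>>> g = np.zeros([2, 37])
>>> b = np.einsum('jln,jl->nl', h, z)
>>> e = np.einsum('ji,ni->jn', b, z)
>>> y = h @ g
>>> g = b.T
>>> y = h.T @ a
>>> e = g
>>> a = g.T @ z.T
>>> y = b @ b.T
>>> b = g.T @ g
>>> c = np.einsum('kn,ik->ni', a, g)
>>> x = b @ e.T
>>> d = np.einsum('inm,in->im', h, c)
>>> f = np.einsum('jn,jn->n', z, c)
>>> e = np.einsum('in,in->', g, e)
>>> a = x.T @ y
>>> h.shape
(29, 5, 2)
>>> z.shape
(29, 5)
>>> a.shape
(5, 2)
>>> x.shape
(2, 5)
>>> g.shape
(5, 2)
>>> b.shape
(2, 2)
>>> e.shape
()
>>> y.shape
(2, 2)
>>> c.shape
(29, 5)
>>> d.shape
(29, 2)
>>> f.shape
(5,)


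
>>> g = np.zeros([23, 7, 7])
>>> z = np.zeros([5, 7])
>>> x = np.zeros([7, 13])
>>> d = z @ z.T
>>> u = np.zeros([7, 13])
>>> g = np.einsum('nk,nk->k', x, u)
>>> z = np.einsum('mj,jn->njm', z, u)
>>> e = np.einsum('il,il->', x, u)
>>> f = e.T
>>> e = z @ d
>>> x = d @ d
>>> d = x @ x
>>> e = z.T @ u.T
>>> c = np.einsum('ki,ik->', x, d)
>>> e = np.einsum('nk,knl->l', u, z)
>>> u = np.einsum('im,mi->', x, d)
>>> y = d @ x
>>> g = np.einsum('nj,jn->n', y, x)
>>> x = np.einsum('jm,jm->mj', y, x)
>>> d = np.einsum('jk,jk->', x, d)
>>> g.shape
(5,)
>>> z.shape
(13, 7, 5)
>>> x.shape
(5, 5)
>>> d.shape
()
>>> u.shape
()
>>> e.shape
(5,)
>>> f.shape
()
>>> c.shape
()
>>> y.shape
(5, 5)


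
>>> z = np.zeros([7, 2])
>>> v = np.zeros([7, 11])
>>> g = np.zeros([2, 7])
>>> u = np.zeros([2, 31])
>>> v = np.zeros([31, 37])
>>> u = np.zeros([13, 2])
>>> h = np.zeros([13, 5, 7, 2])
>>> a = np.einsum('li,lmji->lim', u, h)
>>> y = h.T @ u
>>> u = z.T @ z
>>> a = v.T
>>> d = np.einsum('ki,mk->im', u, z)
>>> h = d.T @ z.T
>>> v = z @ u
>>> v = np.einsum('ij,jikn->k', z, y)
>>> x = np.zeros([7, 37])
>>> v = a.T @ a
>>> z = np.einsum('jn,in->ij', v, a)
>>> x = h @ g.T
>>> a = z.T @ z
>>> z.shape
(37, 31)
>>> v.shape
(31, 31)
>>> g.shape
(2, 7)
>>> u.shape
(2, 2)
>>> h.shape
(7, 7)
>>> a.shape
(31, 31)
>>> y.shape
(2, 7, 5, 2)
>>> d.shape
(2, 7)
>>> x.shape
(7, 2)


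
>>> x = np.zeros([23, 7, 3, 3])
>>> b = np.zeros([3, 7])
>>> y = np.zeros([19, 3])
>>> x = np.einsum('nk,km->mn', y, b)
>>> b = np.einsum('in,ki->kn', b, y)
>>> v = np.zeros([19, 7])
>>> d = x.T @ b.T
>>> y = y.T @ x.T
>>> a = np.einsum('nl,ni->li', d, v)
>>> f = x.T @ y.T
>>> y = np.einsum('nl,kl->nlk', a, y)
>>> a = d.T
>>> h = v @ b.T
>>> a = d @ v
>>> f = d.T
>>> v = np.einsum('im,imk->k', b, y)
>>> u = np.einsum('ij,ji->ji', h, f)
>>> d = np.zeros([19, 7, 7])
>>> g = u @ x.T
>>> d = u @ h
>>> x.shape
(7, 19)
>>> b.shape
(19, 7)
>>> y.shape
(19, 7, 3)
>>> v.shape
(3,)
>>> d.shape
(19, 19)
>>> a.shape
(19, 7)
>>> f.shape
(19, 19)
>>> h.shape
(19, 19)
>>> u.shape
(19, 19)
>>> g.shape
(19, 7)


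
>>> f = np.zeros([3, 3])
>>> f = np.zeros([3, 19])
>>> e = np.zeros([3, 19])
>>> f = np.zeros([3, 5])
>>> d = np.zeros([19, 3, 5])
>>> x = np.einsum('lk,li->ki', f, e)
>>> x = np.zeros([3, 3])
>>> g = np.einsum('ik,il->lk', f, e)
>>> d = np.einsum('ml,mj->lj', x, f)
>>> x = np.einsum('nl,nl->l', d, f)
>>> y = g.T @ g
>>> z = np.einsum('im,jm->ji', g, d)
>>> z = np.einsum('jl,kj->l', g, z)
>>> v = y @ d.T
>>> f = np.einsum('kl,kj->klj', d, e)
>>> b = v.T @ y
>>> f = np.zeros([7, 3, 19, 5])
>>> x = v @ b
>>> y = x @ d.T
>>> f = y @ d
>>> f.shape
(5, 5)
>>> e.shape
(3, 19)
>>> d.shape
(3, 5)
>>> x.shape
(5, 5)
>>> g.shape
(19, 5)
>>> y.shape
(5, 3)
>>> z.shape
(5,)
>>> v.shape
(5, 3)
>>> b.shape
(3, 5)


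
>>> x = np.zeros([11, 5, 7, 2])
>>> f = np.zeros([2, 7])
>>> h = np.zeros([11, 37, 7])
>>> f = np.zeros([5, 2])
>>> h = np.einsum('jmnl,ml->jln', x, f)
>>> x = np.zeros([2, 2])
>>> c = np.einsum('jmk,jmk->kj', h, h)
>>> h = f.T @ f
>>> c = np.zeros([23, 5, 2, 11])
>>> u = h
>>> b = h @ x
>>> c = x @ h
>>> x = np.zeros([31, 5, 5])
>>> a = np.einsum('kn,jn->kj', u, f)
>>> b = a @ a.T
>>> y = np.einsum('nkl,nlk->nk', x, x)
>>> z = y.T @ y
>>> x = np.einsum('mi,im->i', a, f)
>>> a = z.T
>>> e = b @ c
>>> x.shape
(5,)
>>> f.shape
(5, 2)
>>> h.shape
(2, 2)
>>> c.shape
(2, 2)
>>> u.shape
(2, 2)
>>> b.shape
(2, 2)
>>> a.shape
(5, 5)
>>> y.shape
(31, 5)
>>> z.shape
(5, 5)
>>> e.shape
(2, 2)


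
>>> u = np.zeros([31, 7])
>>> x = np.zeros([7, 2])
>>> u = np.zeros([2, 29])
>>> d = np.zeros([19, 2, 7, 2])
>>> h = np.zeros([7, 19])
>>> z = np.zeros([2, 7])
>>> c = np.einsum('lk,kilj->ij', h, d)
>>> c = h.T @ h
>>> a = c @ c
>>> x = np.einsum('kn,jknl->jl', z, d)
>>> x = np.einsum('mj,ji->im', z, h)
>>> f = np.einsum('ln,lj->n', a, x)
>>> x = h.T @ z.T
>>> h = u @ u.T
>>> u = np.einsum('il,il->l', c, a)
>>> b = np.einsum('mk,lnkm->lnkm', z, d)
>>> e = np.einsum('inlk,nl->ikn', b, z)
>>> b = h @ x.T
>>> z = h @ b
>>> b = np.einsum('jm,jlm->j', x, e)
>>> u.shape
(19,)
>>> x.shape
(19, 2)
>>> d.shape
(19, 2, 7, 2)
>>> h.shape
(2, 2)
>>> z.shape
(2, 19)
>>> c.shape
(19, 19)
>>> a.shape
(19, 19)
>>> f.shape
(19,)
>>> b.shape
(19,)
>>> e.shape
(19, 2, 2)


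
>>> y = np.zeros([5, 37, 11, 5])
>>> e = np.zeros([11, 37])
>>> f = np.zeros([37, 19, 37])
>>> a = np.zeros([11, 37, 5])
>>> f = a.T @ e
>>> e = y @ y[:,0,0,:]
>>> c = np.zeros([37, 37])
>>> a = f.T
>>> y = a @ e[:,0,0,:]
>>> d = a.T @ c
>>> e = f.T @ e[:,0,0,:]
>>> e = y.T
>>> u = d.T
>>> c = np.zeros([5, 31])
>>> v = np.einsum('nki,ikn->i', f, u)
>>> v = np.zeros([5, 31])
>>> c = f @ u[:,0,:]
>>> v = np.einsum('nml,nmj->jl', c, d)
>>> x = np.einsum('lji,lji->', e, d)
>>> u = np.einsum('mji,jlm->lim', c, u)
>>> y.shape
(37, 37, 5)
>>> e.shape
(5, 37, 37)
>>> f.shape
(5, 37, 37)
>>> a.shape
(37, 37, 5)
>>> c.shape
(5, 37, 5)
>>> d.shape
(5, 37, 37)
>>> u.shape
(37, 5, 5)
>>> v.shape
(37, 5)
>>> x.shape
()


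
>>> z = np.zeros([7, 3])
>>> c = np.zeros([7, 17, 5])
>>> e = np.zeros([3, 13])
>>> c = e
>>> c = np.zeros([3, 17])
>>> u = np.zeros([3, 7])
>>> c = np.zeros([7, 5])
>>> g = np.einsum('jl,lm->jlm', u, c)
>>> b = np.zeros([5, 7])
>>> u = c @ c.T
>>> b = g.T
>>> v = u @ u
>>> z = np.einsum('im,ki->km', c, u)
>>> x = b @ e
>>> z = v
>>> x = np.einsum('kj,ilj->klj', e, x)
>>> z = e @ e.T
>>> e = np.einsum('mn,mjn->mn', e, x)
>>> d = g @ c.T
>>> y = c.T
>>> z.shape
(3, 3)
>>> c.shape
(7, 5)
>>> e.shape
(3, 13)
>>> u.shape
(7, 7)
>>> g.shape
(3, 7, 5)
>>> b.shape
(5, 7, 3)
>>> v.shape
(7, 7)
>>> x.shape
(3, 7, 13)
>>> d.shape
(3, 7, 7)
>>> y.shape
(5, 7)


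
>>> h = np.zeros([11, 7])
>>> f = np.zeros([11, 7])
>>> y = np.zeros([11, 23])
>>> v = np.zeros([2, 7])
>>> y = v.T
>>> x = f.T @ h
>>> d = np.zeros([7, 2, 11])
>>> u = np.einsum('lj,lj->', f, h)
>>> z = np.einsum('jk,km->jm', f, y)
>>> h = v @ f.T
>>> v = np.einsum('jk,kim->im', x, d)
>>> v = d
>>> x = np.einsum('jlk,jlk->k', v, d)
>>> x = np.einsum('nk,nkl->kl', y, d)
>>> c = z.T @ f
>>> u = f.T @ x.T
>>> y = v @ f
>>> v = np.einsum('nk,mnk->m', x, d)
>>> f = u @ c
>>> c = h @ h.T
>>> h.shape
(2, 11)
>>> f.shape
(7, 7)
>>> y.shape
(7, 2, 7)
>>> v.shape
(7,)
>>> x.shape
(2, 11)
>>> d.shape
(7, 2, 11)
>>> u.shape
(7, 2)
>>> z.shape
(11, 2)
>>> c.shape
(2, 2)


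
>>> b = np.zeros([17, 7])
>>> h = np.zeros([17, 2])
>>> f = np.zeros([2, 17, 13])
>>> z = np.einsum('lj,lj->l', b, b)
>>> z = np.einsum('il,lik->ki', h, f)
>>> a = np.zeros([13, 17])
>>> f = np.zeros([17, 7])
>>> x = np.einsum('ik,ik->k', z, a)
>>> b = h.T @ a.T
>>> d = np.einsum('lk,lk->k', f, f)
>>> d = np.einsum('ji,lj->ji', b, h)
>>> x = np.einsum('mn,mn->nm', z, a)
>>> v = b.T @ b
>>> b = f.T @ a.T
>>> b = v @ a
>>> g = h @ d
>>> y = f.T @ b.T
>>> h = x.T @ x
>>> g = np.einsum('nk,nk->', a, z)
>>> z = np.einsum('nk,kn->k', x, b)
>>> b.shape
(13, 17)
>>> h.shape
(13, 13)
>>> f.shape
(17, 7)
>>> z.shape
(13,)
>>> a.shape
(13, 17)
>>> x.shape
(17, 13)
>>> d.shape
(2, 13)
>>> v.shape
(13, 13)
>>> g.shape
()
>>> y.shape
(7, 13)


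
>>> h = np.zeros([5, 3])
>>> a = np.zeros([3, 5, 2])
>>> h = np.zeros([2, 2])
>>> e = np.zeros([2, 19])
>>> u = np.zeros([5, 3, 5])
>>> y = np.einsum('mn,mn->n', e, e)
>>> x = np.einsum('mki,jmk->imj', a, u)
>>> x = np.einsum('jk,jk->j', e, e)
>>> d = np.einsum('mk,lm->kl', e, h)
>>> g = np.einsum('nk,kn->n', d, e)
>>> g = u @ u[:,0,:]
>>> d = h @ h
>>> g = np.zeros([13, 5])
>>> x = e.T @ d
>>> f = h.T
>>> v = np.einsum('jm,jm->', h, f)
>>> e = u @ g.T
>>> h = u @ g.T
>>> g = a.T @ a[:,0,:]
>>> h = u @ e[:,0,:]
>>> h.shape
(5, 3, 13)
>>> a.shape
(3, 5, 2)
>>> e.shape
(5, 3, 13)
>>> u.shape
(5, 3, 5)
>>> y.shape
(19,)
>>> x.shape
(19, 2)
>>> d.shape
(2, 2)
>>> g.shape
(2, 5, 2)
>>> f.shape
(2, 2)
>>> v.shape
()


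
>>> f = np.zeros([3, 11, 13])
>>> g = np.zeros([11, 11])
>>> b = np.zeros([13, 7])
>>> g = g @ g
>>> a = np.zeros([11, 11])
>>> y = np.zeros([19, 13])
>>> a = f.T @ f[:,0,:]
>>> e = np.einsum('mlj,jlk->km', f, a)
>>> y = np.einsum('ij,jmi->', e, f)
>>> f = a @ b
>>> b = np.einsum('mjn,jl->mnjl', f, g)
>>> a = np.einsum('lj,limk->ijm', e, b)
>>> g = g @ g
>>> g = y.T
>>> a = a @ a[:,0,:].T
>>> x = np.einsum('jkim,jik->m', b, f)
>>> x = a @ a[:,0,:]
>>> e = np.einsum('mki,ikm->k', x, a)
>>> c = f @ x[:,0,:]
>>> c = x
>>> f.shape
(13, 11, 7)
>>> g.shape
()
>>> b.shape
(13, 7, 11, 11)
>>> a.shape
(7, 3, 7)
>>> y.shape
()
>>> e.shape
(3,)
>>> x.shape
(7, 3, 7)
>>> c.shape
(7, 3, 7)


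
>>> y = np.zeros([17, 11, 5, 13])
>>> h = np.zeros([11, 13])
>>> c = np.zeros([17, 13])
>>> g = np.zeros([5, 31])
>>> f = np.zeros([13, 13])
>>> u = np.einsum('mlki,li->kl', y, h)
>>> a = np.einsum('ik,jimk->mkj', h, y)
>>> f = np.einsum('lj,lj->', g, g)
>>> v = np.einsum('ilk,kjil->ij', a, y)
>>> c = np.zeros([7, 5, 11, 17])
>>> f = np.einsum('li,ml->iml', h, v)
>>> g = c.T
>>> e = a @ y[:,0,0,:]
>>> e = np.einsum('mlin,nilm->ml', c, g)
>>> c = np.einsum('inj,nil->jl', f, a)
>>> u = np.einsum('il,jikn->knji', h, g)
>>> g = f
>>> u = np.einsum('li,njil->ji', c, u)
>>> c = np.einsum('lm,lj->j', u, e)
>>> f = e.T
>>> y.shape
(17, 11, 5, 13)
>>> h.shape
(11, 13)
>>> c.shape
(5,)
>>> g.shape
(13, 5, 11)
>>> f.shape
(5, 7)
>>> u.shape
(7, 17)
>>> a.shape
(5, 13, 17)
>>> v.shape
(5, 11)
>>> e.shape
(7, 5)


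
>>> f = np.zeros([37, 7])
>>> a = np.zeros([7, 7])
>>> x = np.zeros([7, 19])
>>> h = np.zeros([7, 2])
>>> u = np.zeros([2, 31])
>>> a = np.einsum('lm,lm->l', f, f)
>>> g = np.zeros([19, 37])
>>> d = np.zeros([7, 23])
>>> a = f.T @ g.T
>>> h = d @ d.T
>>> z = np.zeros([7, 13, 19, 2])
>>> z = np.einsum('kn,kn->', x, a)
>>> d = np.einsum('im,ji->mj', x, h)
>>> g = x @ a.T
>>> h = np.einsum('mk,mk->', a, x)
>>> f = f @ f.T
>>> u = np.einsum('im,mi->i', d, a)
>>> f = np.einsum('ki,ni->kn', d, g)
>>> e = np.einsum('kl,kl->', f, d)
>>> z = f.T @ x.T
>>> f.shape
(19, 7)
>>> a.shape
(7, 19)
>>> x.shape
(7, 19)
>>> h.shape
()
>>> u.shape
(19,)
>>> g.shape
(7, 7)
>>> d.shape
(19, 7)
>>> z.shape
(7, 7)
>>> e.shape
()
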